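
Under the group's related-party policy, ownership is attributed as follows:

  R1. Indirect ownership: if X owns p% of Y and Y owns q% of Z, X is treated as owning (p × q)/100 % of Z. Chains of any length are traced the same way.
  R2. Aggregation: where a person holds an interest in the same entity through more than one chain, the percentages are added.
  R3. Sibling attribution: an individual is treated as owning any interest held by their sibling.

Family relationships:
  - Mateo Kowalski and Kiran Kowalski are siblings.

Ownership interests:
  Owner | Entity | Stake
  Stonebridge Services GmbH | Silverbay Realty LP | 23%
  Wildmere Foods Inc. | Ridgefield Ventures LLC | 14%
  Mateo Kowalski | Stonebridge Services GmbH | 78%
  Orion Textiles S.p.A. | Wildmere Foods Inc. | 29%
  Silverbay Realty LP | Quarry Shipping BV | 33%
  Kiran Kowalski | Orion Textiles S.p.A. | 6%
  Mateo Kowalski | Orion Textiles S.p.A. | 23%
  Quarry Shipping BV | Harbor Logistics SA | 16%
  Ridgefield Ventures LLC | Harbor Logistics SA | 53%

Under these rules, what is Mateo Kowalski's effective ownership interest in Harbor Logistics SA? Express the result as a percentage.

1.571254%

By sibling attribution (R3), Mateo Kowalski is treated as also owning Kiran Kowalski's interest in Orion Textiles S.p.A, giving 23% + 6% = 29%.
Chain via Orion Textiles S.p.A. → Wildmere Foods Inc. → Ridgefield Ventures LLC (R1): 29% × 29% × 14% × 53% = 0.624022% of Harbor Logistics SA.
Chain via Stonebridge Services GmbH → Silverbay Realty LP → Quarry Shipping BV (R1): 78% × 23% × 33% × 16% = 0.947232% of Harbor Logistics SA.
Aggregating (R2): 0.624022% + 0.947232% = 1.571254%.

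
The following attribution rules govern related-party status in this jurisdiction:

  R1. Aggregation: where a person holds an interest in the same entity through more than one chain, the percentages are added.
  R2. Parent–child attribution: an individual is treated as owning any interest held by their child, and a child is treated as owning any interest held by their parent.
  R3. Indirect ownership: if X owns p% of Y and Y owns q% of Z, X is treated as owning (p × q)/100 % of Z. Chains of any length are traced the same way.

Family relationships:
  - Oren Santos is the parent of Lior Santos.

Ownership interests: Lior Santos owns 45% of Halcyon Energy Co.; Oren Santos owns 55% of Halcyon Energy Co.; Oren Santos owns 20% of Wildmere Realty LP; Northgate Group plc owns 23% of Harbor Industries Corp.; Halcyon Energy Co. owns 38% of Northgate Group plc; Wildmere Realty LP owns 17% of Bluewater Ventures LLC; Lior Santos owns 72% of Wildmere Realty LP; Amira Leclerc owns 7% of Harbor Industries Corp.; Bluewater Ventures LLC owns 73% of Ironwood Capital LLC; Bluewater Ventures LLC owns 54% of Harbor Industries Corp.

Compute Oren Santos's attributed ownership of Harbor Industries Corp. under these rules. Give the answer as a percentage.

17.1856%

By parent–child attribution (R2), Oren Santos is treated as also owning Lior Santos's interest in Halcyon Energy Co, giving 55% + 45% = 100%.
By parent–child attribution (R2), Oren Santos is treated as also owning Lior Santos's interest in Wildmere Realty LP, giving 20% + 72% = 92%.
Chain via Halcyon Energy Co. → Northgate Group plc (R3): 100% × 38% × 23% = 8.74% of Harbor Industries Corp.
Chain via Wildmere Realty LP → Bluewater Ventures LLC (R3): 92% × 17% × 54% = 8.4456% of Harbor Industries Corp.
Aggregating (R1): 8.74% + 8.4456% = 17.1856%.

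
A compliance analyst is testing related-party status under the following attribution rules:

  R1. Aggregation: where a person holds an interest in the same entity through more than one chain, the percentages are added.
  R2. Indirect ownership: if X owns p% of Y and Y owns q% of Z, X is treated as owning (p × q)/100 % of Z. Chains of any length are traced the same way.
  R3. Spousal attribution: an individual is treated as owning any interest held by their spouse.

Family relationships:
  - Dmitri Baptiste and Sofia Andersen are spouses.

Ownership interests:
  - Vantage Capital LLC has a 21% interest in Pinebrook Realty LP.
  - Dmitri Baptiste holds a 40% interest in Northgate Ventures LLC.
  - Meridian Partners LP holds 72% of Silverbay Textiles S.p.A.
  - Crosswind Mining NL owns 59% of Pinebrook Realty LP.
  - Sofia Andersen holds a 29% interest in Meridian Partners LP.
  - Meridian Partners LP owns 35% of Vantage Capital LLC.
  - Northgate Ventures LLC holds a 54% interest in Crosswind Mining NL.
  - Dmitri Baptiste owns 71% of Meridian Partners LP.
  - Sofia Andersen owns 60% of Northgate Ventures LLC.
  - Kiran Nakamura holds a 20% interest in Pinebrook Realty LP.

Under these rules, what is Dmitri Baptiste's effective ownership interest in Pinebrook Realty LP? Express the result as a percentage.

By spousal attribution (R3), Dmitri Baptiste is treated as also owning Sofia Andersen's interest in Meridian Partners LP, giving 71% + 29% = 100%.
By spousal attribution (R3), Dmitri Baptiste is treated as also owning Sofia Andersen's interest in Northgate Ventures LLC, giving 40% + 60% = 100%.
Chain via Meridian Partners LP → Vantage Capital LLC (R2): 100% × 35% × 21% = 7.35% of Pinebrook Realty LP.
Chain via Northgate Ventures LLC → Crosswind Mining NL (R2): 100% × 54% × 59% = 31.86% of Pinebrook Realty LP.
Aggregating (R1): 7.35% + 31.86% = 39.21%.

39.21%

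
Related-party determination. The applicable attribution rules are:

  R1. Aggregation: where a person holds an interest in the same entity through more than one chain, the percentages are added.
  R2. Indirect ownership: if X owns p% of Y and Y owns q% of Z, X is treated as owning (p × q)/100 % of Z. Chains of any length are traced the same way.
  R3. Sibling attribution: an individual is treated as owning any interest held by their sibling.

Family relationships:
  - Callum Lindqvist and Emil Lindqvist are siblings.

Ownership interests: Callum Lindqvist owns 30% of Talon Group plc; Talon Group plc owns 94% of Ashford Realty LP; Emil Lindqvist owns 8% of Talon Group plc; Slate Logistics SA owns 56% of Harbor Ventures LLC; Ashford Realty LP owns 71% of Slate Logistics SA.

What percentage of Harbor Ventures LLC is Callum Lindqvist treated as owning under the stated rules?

14.202272%

By sibling attribution (R3), Callum Lindqvist is treated as also owning Emil Lindqvist's interest in Talon Group plc, giving 30% + 8% = 38%.
Chain via Talon Group plc → Ashford Realty LP → Slate Logistics SA (R2): 38% × 94% × 71% × 56% = 14.202272% of Harbor Ventures LLC.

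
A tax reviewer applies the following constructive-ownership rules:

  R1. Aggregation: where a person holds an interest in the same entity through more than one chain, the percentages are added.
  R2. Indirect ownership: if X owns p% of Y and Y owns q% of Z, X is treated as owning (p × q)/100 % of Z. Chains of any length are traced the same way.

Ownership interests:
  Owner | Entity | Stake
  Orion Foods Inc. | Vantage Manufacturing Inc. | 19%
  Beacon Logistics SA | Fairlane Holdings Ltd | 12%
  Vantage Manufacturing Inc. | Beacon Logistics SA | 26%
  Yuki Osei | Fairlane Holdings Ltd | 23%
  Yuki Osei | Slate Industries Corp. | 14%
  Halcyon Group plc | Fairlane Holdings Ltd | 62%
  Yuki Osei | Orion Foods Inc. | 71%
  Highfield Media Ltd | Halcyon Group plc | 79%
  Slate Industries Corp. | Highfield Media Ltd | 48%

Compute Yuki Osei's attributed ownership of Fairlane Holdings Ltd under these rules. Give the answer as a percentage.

26.712344%

Chain via Slate Industries Corp. → Highfield Media Ltd → Halcyon Group plc (R2): 14% × 48% × 79% × 62% = 3.291456% of Fairlane Holdings Ltd.
Chain via Orion Foods Inc. → Vantage Manufacturing Inc. → Beacon Logistics SA (R2): 71% × 19% × 26% × 12% = 0.420888% of Fairlane Holdings Ltd.
Direct interest in Fairlane Holdings Ltd: 23%.
Aggregating (R1): 3.291456% + 0.420888% + 23% = 26.712344%.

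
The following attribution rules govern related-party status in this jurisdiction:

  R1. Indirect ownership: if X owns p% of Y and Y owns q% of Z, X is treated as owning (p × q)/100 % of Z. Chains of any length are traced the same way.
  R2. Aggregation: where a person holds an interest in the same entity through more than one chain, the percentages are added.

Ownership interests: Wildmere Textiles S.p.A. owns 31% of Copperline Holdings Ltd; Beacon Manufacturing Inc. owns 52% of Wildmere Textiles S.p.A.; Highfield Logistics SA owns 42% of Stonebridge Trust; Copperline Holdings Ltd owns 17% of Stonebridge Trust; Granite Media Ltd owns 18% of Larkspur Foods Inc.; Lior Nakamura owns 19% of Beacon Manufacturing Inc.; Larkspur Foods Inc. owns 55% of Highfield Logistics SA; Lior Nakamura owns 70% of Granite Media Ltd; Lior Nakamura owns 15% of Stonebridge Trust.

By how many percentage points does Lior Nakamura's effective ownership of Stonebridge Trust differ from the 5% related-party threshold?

Chain via Granite Media Ltd → Larkspur Foods Inc. → Highfield Logistics SA (R1): 70% × 18% × 55% × 42% = 2.9106% of Stonebridge Trust.
Chain via Beacon Manufacturing Inc. → Wildmere Textiles S.p.A. → Copperline Holdings Ltd (R1): 19% × 52% × 31% × 17% = 0.520676% of Stonebridge Trust.
Direct interest in Stonebridge Trust: 15%.
Aggregating (R2): 2.9106% + 0.520676% + 15% = 18.431276%.
18.431276% exceeds the 5% threshold by 13.431276 percentage points.

13.431276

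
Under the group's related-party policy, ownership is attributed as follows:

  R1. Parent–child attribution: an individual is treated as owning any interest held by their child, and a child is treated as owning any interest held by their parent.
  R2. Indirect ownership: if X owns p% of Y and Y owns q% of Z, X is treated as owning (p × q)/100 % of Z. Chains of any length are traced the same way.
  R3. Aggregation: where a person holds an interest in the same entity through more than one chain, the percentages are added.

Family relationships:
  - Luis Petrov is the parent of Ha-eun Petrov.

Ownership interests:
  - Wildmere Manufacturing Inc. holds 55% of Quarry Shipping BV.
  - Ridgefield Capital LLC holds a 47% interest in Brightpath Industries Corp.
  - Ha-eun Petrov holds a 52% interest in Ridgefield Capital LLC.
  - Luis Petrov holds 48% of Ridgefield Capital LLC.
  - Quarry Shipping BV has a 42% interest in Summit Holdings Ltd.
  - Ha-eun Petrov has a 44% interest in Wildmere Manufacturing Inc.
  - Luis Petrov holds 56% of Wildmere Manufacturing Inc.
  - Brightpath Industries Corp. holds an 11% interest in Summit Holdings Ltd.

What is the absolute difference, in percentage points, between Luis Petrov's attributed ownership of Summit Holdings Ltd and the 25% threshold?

3.27

By parent–child attribution (R1), Luis Petrov is treated as also owning Ha-eun Petrov's interest in Wildmere Manufacturing Inc, giving 56% + 44% = 100%.
By parent–child attribution (R1), Luis Petrov is treated as also owning Ha-eun Petrov's interest in Ridgefield Capital LLC, giving 48% + 52% = 100%.
Chain via Wildmere Manufacturing Inc. → Quarry Shipping BV (R2): 100% × 55% × 42% = 23.1% of Summit Holdings Ltd.
Chain via Ridgefield Capital LLC → Brightpath Industries Corp. (R2): 100% × 47% × 11% = 5.17% of Summit Holdings Ltd.
Aggregating (R3): 23.1% + 5.17% = 28.27%.
28.27% exceeds the 25% threshold by 3.27 percentage points.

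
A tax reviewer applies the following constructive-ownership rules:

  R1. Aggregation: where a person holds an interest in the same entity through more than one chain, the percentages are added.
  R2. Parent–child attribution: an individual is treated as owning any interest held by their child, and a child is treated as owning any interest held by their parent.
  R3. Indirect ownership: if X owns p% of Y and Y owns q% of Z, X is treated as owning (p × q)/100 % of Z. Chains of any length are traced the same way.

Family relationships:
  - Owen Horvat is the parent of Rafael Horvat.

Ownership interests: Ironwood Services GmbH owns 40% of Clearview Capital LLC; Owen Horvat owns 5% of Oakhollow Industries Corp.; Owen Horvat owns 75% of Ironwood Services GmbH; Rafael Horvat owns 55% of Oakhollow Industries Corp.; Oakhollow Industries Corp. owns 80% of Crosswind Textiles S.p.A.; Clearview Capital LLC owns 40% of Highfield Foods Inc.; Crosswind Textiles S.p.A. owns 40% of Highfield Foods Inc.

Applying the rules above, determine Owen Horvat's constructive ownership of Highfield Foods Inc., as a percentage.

31.2%

By parent–child attribution (R2), Owen Horvat is treated as also owning Rafael Horvat's interest in Oakhollow Industries Corp, giving 5% + 55% = 60%.
Chain via Ironwood Services GmbH → Clearview Capital LLC (R3): 75% × 40% × 40% = 12% of Highfield Foods Inc.
Chain via Oakhollow Industries Corp. → Crosswind Textiles S.p.A. (R3): 60% × 80% × 40% = 19.2% of Highfield Foods Inc.
Aggregating (R1): 12% + 19.2% = 31.2%.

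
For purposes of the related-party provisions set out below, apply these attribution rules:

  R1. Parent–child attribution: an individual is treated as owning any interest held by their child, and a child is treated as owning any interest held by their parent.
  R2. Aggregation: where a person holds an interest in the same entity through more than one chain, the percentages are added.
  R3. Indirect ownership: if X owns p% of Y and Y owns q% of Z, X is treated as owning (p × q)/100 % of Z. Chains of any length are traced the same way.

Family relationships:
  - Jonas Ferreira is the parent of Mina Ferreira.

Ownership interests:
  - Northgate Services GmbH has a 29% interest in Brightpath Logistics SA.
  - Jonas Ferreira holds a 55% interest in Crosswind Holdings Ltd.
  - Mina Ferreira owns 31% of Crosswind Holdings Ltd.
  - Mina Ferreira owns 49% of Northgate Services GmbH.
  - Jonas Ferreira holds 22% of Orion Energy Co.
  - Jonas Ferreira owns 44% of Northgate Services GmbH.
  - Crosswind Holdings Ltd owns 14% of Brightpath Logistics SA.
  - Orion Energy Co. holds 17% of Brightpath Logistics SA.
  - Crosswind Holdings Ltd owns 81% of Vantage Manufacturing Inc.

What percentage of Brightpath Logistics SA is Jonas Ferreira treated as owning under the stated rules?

42.75%

By parent–child attribution (R1), Jonas Ferreira is treated as also owning Mina Ferreira's interest in Crosswind Holdings Ltd, giving 55% + 31% = 86%.
By parent–child attribution (R1), Jonas Ferreira is treated as also owning Mina Ferreira's interest in Northgate Services GmbH, giving 44% + 49% = 93%.
Chain via Crosswind Holdings Ltd (R3): 86% × 14% = 12.04% of Brightpath Logistics SA.
Chain via Orion Energy Co. (R3): 22% × 17% = 3.74% of Brightpath Logistics SA.
Chain via Northgate Services GmbH (R3): 93% × 29% = 26.97% of Brightpath Logistics SA.
Aggregating (R2): 12.04% + 3.74% + 26.97% = 42.75%.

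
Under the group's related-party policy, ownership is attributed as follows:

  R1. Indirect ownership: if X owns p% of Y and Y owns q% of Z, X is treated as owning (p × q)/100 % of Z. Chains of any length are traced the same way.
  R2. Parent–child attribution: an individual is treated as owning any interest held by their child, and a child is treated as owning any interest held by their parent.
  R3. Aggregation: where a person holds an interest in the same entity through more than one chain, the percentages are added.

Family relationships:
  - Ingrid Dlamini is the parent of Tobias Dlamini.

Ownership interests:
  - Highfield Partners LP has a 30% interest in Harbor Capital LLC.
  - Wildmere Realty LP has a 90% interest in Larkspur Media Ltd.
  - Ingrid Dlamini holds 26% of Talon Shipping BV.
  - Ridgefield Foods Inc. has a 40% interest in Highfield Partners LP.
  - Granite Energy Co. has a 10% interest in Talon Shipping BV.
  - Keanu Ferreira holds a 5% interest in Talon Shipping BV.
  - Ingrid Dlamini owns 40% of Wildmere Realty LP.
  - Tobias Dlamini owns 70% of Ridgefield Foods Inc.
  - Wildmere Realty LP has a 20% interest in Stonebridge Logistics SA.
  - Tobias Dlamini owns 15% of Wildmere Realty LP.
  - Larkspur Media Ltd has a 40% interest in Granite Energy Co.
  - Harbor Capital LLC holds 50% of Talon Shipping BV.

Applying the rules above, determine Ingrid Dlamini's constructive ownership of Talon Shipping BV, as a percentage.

By parent–child attribution (R2), Ingrid Dlamini is treated as also owning Tobias Dlamini's interest in Wildmere Realty LP, giving 40% + 15% = 55%.
By parent–child attribution (R2), Ingrid Dlamini is treated as owning Tobias Dlamini's 70% interest in Ridgefield Foods Inc.
Chain via Wildmere Realty LP → Larkspur Media Ltd → Granite Energy Co. (R1): 55% × 90% × 40% × 10% = 1.98% of Talon Shipping BV.
Direct interest in Talon Shipping BV: 26%.
Chain via Ridgefield Foods Inc. → Highfield Partners LP → Harbor Capital LLC (R1): 70% × 40% × 30% × 50% = 4.2% of Talon Shipping BV.
Aggregating (R3): 1.98% + 26% + 4.2% = 32.18%.

32.18%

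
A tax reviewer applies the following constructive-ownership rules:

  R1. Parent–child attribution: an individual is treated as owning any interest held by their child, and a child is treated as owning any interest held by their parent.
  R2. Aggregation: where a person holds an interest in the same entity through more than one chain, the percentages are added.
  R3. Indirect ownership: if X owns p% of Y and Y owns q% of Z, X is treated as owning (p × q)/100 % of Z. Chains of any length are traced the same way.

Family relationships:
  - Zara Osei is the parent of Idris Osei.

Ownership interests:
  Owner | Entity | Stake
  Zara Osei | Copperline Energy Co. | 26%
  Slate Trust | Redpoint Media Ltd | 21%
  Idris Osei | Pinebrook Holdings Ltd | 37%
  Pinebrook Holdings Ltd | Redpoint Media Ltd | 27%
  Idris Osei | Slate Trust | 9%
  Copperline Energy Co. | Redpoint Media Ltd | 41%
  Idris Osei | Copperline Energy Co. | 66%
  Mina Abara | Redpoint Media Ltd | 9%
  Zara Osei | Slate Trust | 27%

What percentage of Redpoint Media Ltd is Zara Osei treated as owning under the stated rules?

By parent–child attribution (R1), Zara Osei is treated as also owning Idris Osei's interest in Slate Trust, giving 27% + 9% = 36%.
By parent–child attribution (R1), Zara Osei is treated as also owning Idris Osei's interest in Copperline Energy Co, giving 26% + 66% = 92%.
By parent–child attribution (R1), Zara Osei is treated as owning Idris Osei's 37% interest in Pinebrook Holdings Ltd.
Chain via Slate Trust (R3): 36% × 21% = 7.56% of Redpoint Media Ltd.
Chain via Copperline Energy Co. (R3): 92% × 41% = 37.72% of Redpoint Media Ltd.
Chain via Pinebrook Holdings Ltd (R3): 37% × 27% = 9.99% of Redpoint Media Ltd.
Aggregating (R2): 7.56% + 37.72% + 9.99% = 55.27%.

55.27%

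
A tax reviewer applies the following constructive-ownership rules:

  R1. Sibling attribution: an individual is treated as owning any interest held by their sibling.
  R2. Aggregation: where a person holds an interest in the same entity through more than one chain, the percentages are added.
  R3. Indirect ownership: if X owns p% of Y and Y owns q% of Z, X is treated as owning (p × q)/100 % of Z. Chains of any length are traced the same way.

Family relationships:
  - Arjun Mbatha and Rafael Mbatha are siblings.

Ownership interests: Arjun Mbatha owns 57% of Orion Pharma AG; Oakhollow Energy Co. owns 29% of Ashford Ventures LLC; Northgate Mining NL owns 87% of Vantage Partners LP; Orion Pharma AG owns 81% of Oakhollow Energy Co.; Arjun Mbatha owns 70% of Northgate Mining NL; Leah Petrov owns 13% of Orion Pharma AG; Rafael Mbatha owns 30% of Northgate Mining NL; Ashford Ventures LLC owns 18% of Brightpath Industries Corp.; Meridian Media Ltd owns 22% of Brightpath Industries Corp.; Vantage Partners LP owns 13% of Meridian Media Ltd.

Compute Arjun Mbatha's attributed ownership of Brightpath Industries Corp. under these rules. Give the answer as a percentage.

By sibling attribution (R1), Arjun Mbatha is treated as also owning Rafael Mbatha's interest in Northgate Mining NL, giving 70% + 30% = 100%.
Chain via Orion Pharma AG → Oakhollow Energy Co. → Ashford Ventures LLC (R3): 57% × 81% × 29% × 18% = 2.410074% of Brightpath Industries Corp.
Chain via Northgate Mining NL → Vantage Partners LP → Meridian Media Ltd (R3): 100% × 87% × 13% × 22% = 2.4882% of Brightpath Industries Corp.
Aggregating (R2): 2.410074% + 2.4882% = 4.898274%.

4.898274%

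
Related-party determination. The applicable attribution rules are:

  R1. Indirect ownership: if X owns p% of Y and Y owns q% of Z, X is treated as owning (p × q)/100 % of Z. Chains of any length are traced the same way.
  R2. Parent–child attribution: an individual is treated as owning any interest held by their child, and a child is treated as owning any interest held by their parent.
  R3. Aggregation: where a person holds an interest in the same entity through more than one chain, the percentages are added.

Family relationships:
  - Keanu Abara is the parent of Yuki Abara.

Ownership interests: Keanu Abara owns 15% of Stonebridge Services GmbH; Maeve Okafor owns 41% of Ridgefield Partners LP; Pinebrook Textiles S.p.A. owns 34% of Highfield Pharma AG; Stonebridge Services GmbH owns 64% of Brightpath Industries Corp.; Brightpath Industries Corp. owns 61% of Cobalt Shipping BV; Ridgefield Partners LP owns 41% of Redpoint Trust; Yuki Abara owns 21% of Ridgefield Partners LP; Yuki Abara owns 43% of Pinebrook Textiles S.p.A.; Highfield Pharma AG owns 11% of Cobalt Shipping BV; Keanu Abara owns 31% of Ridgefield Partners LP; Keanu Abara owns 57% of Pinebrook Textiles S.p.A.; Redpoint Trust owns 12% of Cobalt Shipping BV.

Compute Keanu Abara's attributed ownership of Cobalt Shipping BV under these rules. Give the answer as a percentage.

By parent–child attribution (R2), Keanu Abara is treated as also owning Yuki Abara's interest in Ridgefield Partners LP, giving 31% + 21% = 52%.
By parent–child attribution (R2), Keanu Abara is treated as also owning Yuki Abara's interest in Pinebrook Textiles S.p.A, giving 57% + 43% = 100%.
Chain via Ridgefield Partners LP → Redpoint Trust (R1): 52% × 41% × 12% = 2.5584% of Cobalt Shipping BV.
Chain via Stonebridge Services GmbH → Brightpath Industries Corp. (R1): 15% × 64% × 61% = 5.856% of Cobalt Shipping BV.
Chain via Pinebrook Textiles S.p.A. → Highfield Pharma AG (R1): 100% × 34% × 11% = 3.74% of Cobalt Shipping BV.
Aggregating (R3): 2.5584% + 5.856% + 3.74% = 12.1544%.

12.1544%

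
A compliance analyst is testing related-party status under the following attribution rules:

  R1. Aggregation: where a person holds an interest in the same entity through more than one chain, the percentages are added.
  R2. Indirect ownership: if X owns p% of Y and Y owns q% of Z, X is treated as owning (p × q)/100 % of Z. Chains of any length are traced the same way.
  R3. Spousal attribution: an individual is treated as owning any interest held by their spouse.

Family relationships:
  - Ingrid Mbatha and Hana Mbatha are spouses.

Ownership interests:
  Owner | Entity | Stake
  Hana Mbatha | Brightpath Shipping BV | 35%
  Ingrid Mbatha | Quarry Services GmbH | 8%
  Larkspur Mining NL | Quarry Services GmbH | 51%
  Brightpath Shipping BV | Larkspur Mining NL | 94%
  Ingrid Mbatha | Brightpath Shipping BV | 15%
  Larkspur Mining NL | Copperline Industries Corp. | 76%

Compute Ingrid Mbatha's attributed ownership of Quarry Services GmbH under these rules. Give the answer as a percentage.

By spousal attribution (R3), Ingrid Mbatha is treated as also owning Hana Mbatha's interest in Brightpath Shipping BV, giving 15% + 35% = 50%.
Chain via Brightpath Shipping BV → Larkspur Mining NL (R2): 50% × 94% × 51% = 23.97% of Quarry Services GmbH.
Direct interest in Quarry Services GmbH: 8%.
Aggregating (R1): 23.97% + 8% = 31.97%.

31.97%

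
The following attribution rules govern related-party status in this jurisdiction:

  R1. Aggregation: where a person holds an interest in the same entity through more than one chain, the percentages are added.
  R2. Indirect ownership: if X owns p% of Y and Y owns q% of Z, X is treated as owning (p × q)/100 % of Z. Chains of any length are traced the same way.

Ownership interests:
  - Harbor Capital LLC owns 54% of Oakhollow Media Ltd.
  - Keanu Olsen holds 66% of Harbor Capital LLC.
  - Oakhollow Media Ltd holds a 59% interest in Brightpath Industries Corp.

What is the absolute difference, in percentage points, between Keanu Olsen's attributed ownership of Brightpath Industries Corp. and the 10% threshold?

11.0276

Chain via Harbor Capital LLC → Oakhollow Media Ltd (R2): 66% × 54% × 59% = 21.0276% of Brightpath Industries Corp.
21.0276% exceeds the 10% threshold by 11.0276 percentage points.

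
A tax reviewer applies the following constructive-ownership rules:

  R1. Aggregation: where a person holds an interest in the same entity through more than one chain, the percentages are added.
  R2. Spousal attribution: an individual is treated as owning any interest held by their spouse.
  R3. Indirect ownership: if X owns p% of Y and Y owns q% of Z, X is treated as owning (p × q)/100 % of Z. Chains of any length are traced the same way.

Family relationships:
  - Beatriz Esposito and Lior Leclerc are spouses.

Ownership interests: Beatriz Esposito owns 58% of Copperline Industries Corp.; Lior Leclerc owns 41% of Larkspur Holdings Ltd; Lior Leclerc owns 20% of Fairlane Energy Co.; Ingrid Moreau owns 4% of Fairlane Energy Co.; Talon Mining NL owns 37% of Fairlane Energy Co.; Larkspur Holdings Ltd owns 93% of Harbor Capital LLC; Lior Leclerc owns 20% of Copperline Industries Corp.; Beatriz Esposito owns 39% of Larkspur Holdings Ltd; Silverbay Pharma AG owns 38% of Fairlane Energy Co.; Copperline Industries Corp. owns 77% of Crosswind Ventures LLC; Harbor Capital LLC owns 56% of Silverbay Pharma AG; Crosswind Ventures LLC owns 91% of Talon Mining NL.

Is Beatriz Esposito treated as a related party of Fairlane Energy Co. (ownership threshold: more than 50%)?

By spousal attribution (R2), Beatriz Esposito is treated as also owning Lior Leclerc's interest in Larkspur Holdings Ltd, giving 39% + 41% = 80%.
By spousal attribution (R2), Beatriz Esposito is treated as also owning Lior Leclerc's interest in Copperline Industries Corp, giving 58% + 20% = 78%.
By spousal attribution (R2), Beatriz Esposito is treated as owning Lior Leclerc's 20% interest in Fairlane Energy Co.
Chain via Larkspur Holdings Ltd → Harbor Capital LLC → Silverbay Pharma AG (R3): 80% × 93% × 56% × 38% = 15.83232% of Fairlane Energy Co.
Chain via Copperline Industries Corp. → Crosswind Ventures LLC → Talon Mining NL (R3): 78% × 77% × 91% × 37% = 20.222202% of Fairlane Energy Co.
Direct interest in Fairlane Energy Co: 20%.
Aggregating (R1): 15.83232% + 20.222202% + 20% = 56.054522%.
56.054522% exceeds the 50% threshold, so Beatriz is a related party to Fairlane Energy Co.

Yes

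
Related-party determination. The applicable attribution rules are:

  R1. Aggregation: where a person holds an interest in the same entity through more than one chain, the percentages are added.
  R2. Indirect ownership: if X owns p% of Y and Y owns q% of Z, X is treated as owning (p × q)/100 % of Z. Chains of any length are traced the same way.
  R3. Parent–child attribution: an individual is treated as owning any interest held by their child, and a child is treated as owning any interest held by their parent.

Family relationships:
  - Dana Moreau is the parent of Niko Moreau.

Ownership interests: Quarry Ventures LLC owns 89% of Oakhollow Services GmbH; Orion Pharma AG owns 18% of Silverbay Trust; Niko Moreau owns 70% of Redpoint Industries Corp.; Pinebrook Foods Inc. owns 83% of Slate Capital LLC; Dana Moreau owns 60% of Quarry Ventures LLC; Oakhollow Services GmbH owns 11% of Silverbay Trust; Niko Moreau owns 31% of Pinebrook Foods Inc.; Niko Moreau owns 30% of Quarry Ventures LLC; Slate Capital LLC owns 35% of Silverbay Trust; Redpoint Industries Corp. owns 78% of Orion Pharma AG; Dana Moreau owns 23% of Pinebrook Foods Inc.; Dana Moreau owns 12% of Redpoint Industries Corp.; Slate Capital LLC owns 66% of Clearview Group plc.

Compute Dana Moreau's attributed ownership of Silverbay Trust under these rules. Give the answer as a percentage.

By parent–child attribution (R3), Dana Moreau is treated as also owning Niko Moreau's interest in Pinebrook Foods Inc, giving 23% + 31% = 54%.
By parent–child attribution (R3), Dana Moreau is treated as also owning Niko Moreau's interest in Quarry Ventures LLC, giving 60% + 30% = 90%.
By parent–child attribution (R3), Dana Moreau is treated as also owning Niko Moreau's interest in Redpoint Industries Corp, giving 12% + 70% = 82%.
Chain via Pinebrook Foods Inc. → Slate Capital LLC (R2): 54% × 83% × 35% = 15.687% of Silverbay Trust.
Chain via Quarry Ventures LLC → Oakhollow Services GmbH (R2): 90% × 89% × 11% = 8.811% of Silverbay Trust.
Chain via Redpoint Industries Corp. → Orion Pharma AG (R2): 82% × 78% × 18% = 11.5128% of Silverbay Trust.
Aggregating (R1): 15.687% + 8.811% + 11.5128% = 36.0108%.

36.0108%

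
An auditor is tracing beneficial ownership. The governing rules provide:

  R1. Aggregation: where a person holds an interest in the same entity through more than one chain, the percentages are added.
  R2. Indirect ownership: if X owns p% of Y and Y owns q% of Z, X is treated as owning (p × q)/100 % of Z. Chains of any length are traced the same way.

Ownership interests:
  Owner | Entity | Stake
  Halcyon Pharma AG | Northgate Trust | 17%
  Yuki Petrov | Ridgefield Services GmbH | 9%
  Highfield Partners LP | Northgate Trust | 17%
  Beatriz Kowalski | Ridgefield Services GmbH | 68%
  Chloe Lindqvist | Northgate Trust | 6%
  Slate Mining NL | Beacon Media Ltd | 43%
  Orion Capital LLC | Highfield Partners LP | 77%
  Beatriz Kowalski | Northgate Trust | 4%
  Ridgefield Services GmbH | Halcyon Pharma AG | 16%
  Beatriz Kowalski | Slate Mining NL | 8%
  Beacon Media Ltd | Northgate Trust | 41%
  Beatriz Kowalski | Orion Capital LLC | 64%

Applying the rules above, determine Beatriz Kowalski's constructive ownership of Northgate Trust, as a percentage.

Chain via Ridgefield Services GmbH → Halcyon Pharma AG (R2): 68% × 16% × 17% = 1.8496% of Northgate Trust.
Chain via Orion Capital LLC → Highfield Partners LP (R2): 64% × 77% × 17% = 8.3776% of Northgate Trust.
Chain via Slate Mining NL → Beacon Media Ltd (R2): 8% × 43% × 41% = 1.4104% of Northgate Trust.
Direct interest in Northgate Trust: 4%.
Aggregating (R1): 1.8496% + 8.3776% + 1.4104% + 4% = 15.6376%.

15.6376%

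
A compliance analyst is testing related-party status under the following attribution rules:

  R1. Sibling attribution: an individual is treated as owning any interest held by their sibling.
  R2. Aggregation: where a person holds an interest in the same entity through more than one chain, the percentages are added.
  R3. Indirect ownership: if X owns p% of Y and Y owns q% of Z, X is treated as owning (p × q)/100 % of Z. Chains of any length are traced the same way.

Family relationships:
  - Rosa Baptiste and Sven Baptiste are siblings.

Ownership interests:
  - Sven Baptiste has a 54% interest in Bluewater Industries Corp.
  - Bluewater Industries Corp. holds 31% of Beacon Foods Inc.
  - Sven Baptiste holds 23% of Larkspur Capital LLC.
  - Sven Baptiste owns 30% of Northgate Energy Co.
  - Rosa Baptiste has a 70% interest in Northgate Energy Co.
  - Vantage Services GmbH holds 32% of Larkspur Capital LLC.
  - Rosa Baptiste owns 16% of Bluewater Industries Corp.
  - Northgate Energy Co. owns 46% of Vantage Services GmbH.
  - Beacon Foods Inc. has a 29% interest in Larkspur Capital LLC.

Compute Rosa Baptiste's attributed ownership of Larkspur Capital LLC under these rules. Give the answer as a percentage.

By sibling attribution (R1), Rosa Baptiste is treated as also owning Sven Baptiste's interest in Bluewater Industries Corp, giving 16% + 54% = 70%.
By sibling attribution (R1), Rosa Baptiste is treated as also owning Sven Baptiste's interest in Northgate Energy Co, giving 70% + 30% = 100%.
By sibling attribution (R1), Rosa Baptiste is treated as owning Sven Baptiste's 23% interest in Larkspur Capital LLC.
Chain via Bluewater Industries Corp. → Beacon Foods Inc. (R3): 70% × 31% × 29% = 6.293% of Larkspur Capital LLC.
Chain via Northgate Energy Co. → Vantage Services GmbH (R3): 100% × 46% × 32% = 14.72% of Larkspur Capital LLC.
Direct interest in Larkspur Capital LLC: 23%.
Aggregating (R2): 6.293% + 14.72% + 23% = 44.013%.

44.013%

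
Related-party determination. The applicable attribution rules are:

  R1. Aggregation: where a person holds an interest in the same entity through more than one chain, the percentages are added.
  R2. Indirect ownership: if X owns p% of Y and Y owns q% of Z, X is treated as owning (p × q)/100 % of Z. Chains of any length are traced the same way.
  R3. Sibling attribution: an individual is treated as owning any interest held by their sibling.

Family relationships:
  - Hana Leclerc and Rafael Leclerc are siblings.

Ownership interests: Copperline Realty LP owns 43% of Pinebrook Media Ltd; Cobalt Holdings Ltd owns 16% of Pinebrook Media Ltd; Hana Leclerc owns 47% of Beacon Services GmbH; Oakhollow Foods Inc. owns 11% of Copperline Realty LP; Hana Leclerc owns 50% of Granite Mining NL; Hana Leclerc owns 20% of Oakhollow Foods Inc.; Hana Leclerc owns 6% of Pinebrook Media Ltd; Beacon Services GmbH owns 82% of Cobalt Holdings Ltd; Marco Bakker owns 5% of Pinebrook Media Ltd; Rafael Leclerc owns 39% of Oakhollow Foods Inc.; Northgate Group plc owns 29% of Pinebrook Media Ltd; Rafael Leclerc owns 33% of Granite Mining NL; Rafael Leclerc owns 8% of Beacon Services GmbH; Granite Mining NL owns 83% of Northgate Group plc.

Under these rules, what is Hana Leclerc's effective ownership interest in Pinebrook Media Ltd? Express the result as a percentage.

35.9848%

By sibling attribution (R3), Hana Leclerc is treated as also owning Rafael Leclerc's interest in Granite Mining NL, giving 50% + 33% = 83%.
By sibling attribution (R3), Hana Leclerc is treated as also owning Rafael Leclerc's interest in Beacon Services GmbH, giving 47% + 8% = 55%.
By sibling attribution (R3), Hana Leclerc is treated as also owning Rafael Leclerc's interest in Oakhollow Foods Inc, giving 20% + 39% = 59%.
Chain via Granite Mining NL → Northgate Group plc (R2): 83% × 83% × 29% = 19.9781% of Pinebrook Media Ltd.
Chain via Beacon Services GmbH → Cobalt Holdings Ltd (R2): 55% × 82% × 16% = 7.216% of Pinebrook Media Ltd.
Chain via Oakhollow Foods Inc. → Copperline Realty LP (R2): 59% × 11% × 43% = 2.7907% of Pinebrook Media Ltd.
Direct interest in Pinebrook Media Ltd: 6%.
Aggregating (R1): 19.9781% + 7.216% + 2.7907% + 6% = 35.9848%.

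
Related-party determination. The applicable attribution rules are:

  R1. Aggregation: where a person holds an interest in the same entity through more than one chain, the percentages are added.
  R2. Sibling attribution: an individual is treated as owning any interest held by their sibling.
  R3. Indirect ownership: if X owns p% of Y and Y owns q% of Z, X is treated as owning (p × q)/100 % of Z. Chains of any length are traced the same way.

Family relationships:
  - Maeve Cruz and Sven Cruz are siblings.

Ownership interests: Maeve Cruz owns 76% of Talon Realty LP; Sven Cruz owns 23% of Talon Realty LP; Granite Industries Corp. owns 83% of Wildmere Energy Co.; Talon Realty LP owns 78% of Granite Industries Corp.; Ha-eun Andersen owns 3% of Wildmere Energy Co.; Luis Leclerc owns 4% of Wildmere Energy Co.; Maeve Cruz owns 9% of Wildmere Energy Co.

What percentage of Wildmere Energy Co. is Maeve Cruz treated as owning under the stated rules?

By sibling attribution (R2), Maeve Cruz is treated as also owning Sven Cruz's interest in Talon Realty LP, giving 76% + 23% = 99%.
Chain via Talon Realty LP → Granite Industries Corp. (R3): 99% × 78% × 83% = 64.0926% of Wildmere Energy Co.
Direct interest in Wildmere Energy Co: 9%.
Aggregating (R1): 64.0926% + 9% = 73.0926%.

73.0926%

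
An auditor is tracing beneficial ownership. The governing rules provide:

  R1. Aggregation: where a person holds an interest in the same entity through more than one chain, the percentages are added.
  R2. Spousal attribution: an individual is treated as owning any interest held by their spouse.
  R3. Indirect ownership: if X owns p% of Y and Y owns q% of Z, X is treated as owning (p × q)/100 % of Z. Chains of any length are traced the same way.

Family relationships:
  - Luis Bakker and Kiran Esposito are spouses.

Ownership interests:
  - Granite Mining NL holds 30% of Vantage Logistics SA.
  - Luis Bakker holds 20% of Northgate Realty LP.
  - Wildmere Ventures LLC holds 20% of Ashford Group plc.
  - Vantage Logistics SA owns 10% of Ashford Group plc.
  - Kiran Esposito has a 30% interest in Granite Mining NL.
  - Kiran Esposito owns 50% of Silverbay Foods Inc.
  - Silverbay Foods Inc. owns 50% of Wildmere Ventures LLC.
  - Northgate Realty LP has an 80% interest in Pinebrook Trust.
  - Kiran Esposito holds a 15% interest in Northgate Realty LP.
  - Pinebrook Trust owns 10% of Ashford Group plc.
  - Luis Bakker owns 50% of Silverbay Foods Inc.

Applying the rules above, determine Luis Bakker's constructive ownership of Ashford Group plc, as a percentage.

13.7%

By spousal attribution (R2), Luis Bakker is treated as also owning Kiran Esposito's interest in Silverbay Foods Inc, giving 50% + 50% = 100%.
By spousal attribution (R2), Luis Bakker is treated as also owning Kiran Esposito's interest in Northgate Realty LP, giving 20% + 15% = 35%.
By spousal attribution (R2), Luis Bakker is treated as owning Kiran Esposito's 30% interest in Granite Mining NL.
Chain via Silverbay Foods Inc. → Wildmere Ventures LLC (R3): 100% × 50% × 20% = 10% of Ashford Group plc.
Chain via Northgate Realty LP → Pinebrook Trust (R3): 35% × 80% × 10% = 2.8% of Ashford Group plc.
Chain via Granite Mining NL → Vantage Logistics SA (R3): 30% × 30% × 10% = 0.9% of Ashford Group plc.
Aggregating (R1): 10% + 2.8% + 0.9% = 13.7%.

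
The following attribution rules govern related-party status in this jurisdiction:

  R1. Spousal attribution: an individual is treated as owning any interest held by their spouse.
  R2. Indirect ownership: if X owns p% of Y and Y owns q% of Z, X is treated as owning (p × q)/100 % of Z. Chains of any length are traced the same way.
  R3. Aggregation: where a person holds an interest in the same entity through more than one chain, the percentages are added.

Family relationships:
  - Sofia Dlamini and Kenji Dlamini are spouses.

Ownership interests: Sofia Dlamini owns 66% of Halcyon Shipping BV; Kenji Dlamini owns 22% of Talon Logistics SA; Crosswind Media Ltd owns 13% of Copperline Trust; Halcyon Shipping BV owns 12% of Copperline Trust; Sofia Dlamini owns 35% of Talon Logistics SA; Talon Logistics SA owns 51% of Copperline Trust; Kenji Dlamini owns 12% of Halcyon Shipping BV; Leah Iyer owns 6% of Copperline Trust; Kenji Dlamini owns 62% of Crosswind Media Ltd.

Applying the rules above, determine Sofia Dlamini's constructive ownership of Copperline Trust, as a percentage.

By spousal attribution (R1), Sofia Dlamini is treated as also owning Kenji Dlamini's interest in Talon Logistics SA, giving 35% + 22% = 57%.
By spousal attribution (R1), Sofia Dlamini is treated as also owning Kenji Dlamini's interest in Halcyon Shipping BV, giving 66% + 12% = 78%.
By spousal attribution (R1), Sofia Dlamini is treated as owning Kenji Dlamini's 62% interest in Crosswind Media Ltd.
Chain via Talon Logistics SA (R2): 57% × 51% = 29.07% of Copperline Trust.
Chain via Halcyon Shipping BV (R2): 78% × 12% = 9.36% of Copperline Trust.
Chain via Crosswind Media Ltd (R2): 62% × 13% = 8.06% of Copperline Trust.
Aggregating (R3): 29.07% + 9.36% + 8.06% = 46.49%.

46.49%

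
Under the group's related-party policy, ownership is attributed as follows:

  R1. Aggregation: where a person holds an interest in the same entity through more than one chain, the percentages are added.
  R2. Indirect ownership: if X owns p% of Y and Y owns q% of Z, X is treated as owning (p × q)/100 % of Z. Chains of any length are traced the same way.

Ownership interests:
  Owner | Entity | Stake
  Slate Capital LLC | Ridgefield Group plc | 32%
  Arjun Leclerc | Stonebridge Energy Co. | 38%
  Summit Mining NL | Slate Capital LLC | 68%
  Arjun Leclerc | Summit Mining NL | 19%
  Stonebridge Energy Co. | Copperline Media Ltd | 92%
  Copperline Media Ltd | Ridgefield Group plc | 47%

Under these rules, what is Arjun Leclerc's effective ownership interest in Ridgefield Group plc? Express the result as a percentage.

20.5656%

Chain via Stonebridge Energy Co. → Copperline Media Ltd (R2): 38% × 92% × 47% = 16.4312% of Ridgefield Group plc.
Chain via Summit Mining NL → Slate Capital LLC (R2): 19% × 68% × 32% = 4.1344% of Ridgefield Group plc.
Aggregating (R1): 16.4312% + 4.1344% = 20.5656%.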